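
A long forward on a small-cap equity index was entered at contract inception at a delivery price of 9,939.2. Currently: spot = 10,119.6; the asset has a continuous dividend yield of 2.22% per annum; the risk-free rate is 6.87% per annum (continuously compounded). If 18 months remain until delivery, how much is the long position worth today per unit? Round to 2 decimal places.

822.19

Current fair forward for the remaining 18 months: F = S·e^((r − q)·T), (r − q) = 0.0687 − 0.0222 = 0.0465
F = 10119.6 · e^(0.0465 × 18/12) = 10119.6 × 1.07224009 = 10850.6408
Value of long forward = (F − K)·e^(−rT) = (10850.6408 − 9939.2) · e^(−0.0687·18/12)
= 911.4408 × 0.90208187 = 822.19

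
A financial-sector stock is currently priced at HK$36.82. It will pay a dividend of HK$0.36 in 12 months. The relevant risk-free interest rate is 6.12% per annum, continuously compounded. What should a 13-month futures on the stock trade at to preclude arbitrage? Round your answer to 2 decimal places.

PV(dividends) I = 0.36·e^(−0.0612·12/12)
I = 0.3386
F = (S − I)·e^(rT) = (36.82 − 0.3386) · e^(0.0612·13/12)
= 36.4814 · e^0.066300 = 36.4814 × 1.068547 = HK$38.98

HK$38.98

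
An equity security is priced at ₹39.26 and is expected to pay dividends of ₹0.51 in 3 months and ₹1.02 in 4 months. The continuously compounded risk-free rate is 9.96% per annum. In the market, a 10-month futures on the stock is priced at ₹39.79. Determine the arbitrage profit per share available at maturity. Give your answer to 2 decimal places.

PV(dividends) I = 0.51·e^(−0.0996·3/12) + 1.02·e^(−0.0996·4/12) = 1.4841
Fair futures F* = (S − I)·e^(rT) = (39.26 − 1.4841)·e^0.083000 = 37.7759 × 1.086542 = 41.0451
Market ₹39.79 < fair 41.0451: forward underpriced → reverse cash-and-carry (short the stock, invest proceeds at r, pay the dividends, go long the forward).
Profit at T = |F_mkt − F*| = |39.79 − 41.0451| = ₹1.26 per share

₹1.26 per share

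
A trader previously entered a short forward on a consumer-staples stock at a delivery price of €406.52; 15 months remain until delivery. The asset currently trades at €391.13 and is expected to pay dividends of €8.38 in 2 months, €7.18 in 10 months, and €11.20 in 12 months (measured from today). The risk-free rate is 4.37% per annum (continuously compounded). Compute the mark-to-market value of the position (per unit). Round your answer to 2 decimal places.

€19.74

PV(remaining dividends) I = 8.38·e^(−0.0437·2/12) + 7.18·e^(−0.0437·10/12) + 11.20·e^(−0.0437·12/12) = 25.9635
Current forward F = (S − I)·e^(rT) = (391.13 − 25.9635)·e^(0.0437·15/12) = 365.1665 × 1.056144 = 385.6684
Value (long) = (F − K)·e^(−rT) = (385.6684 − 406.52) × 0.946840 = -19.7431
Short position value = −(long value) = €19.74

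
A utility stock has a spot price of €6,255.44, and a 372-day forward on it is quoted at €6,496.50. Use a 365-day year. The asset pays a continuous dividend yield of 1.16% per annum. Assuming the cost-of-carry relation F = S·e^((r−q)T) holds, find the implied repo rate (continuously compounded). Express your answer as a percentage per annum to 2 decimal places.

From F = S·e^((r−q)T): (r − q) = ln(F/S)/T
ln(6496.50/6255.44) = ln(1.038536) = 0.037812
(r − q) = 0.037812 / (372/365) = 0.037100
r = ln(F/S)/T + q = 0.037100 + 0.0116 = 0.048700
r = 4.87%

4.87%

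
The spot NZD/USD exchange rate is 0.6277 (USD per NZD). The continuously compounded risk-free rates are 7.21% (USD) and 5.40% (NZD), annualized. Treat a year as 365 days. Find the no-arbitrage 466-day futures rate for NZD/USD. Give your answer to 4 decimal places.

0.6424

F = S·e^((r_USD − r_NZD)T) = 0.6277 · e^((0.0721 − 0.0540) × 466/365)
= 0.6277 · e^0.023108 = 0.6277 × 1.023377
F = 0.6424 USD per NZD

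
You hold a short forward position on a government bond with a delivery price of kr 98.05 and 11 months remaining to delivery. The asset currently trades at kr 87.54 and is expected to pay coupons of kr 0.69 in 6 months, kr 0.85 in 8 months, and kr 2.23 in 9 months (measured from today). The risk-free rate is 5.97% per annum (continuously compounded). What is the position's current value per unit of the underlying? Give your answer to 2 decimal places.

kr 8.91

PV(remaining coupons) I = 0.69·e^(−0.0597·6/12) + 0.85·e^(−0.0597·8/12) + 2.23·e^(−0.0597·9/12) = 3.6189
Current forward F = (S − I)·e^(rT) = (87.54 − 3.6189)·e^(0.0597·11/12) = 83.9211 × 1.056250 = 88.6417
Value (long) = (F − K)·e^(−rT) = (88.6417 − 98.05) × 0.946745 = -8.9073
Short position value = −(long value) = kr 8.91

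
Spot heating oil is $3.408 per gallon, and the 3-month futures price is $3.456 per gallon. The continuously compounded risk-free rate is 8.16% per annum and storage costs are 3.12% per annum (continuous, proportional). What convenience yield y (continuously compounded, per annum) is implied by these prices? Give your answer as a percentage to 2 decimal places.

F = S·e^((r+u−y)T) ⇒ (r+u−y) = ln(F/S)/T
ln(3.456/3.408) = 0.013986; /T ⇒ 0.055944
y = r + u − ln(F/S)/T = 0.0816 + 0.0312 − 0.055944 = 0.056856
y = 5.69%

5.69%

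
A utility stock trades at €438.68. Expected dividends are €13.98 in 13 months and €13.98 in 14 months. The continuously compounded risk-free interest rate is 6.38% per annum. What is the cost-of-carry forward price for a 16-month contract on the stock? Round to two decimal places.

PV(dividends) I = 13.98·e^(−0.0638·13/12) + 13.98·e^(−0.0638·14/12)
I = 13.0464 + 12.9772 = 26.0236
F = (S − I)·e^(rT) = (438.68 − 26.0236) · e^(0.0638·16/12)
= 412.6564 · e^0.085067 = 412.6564 × 1.088790 = €449.30

€449.30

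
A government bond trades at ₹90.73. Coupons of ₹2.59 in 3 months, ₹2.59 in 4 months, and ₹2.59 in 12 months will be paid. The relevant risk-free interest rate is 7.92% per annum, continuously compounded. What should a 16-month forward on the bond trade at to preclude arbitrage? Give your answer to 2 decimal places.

PV(coupons) I = 2.59·e^(−0.0792·3/12) + 2.59·e^(−0.0792·4/12) + 2.59·e^(−0.0792·12/12)
I = 2.5392 + 2.5225 + 2.3928 = 7.4545
F = (S − I)·e^(rT) = (90.73 − 7.4545) · e^(0.0792·16/12)
= 83.2755 · e^0.105600 = 83.2755 × 1.111377 = ₹92.55

₹92.55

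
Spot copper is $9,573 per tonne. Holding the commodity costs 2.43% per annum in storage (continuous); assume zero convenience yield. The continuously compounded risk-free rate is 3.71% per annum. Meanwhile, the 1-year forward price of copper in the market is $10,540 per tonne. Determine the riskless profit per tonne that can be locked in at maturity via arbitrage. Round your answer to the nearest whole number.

$361 per tonne

Fair forward: F* = S·e^(carry·T), with carry = (r + u) = 0.0371 + 0.0243 = 0.0614
F* = 9573 · e^(0.0614 × 12/12) = 9573 · e^0.061400 = 9573 × 1.063324 = $10179.2007
Market $10540 > fair $10179.2007: forward overpriced → cash-and-carry (buy spot, short the forward).
At maturity, profit = |F_mkt − F*| = |10540 − 10179.2007| = $361 per tonne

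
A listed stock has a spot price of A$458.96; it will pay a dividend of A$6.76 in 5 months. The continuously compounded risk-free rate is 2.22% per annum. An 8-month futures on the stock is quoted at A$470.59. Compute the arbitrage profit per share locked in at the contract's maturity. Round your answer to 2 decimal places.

PV(dividends) I = 6.76·e^(−0.0222·5/12) = 6.6978
Fair futures F* = (S − I)·e^(rT) = (458.96 − 6.6978)·e^0.014800 = 452.2622 × 1.014910 = 459.0054
Market A$470.59 > fair 459.0054: forward overpriced → cash-and-carry (borrow at r, buy the stock and collect the dividends, short the forward).
Profit at T = |F_mkt − F*| = |470.59 − 459.0054| = A$11.58 per share

A$11.58 per share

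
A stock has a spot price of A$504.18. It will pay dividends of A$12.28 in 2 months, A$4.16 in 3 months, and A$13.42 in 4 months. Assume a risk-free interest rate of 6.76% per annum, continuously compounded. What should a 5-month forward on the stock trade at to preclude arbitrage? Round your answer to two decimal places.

PV(dividends) I = 12.28·e^(−0.0676·2/12) + 4.16·e^(−0.0676·3/12) + 13.42·e^(−0.0676·4/12)
I = 12.1424 + 4.0903 + 13.1210 = 29.3537
F = (S − I)·e^(rT) = (504.18 − 29.3537) · e^(0.0676·5/12)
= 474.8263 · e^0.028167 = 474.8263 × 1.028567 = A$488.39

A$488.39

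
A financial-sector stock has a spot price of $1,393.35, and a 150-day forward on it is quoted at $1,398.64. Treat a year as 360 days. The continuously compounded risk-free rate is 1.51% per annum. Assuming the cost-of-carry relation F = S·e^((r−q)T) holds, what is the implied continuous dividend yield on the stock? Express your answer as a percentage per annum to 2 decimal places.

0.60%

From F = S·e^((r−q)T): (r − q) = ln(F/S)/T
ln(1398.64/1393.35) = ln(1.003797) = 0.003790
(r − q) = 0.003790 / (150/360) = 0.009096
q = r − ln(F/S)/T = 0.0151 − 0.009096 = 0.006004
q = 0.60%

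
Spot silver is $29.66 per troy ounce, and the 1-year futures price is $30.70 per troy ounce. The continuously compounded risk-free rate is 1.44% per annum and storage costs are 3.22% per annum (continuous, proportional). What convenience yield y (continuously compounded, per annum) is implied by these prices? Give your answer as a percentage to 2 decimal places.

1.21%

F = S·e^((r+u−y)T) ⇒ (r+u−y) = ln(F/S)/T
ln(30.70/29.66) = 0.034463; /T ⇒ 0.034463
y = r + u − ln(F/S)/T = 0.0144 + 0.0322 − 0.034463 = 0.012137
y = 1.21%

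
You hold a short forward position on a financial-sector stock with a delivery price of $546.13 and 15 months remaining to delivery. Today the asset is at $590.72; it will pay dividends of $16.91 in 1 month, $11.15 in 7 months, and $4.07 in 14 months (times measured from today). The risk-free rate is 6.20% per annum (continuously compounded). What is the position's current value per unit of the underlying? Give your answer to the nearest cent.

-$53.95

PV(remaining dividends) I = 16.91·e^(−0.0620·1/12) + 11.15·e^(−0.0620·7/12) + 4.07·e^(−0.0620·14/12) = 31.3628
Current forward F = (S − I)·e^(rT) = (590.72 − 31.3628)·e^(0.0620·15/12) = 559.3572 × 1.080582 = 604.4313
Value (long) = (F − K)·e^(−rT) = (604.4313 − 546.13) × 0.925427 = 53.9536
Short position value = −(long value) = -$53.95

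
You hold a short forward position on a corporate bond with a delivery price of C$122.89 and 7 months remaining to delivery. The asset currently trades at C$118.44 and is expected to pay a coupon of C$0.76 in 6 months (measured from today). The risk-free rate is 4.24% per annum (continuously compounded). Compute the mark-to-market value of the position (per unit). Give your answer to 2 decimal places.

C$2.19

PV(remaining coupons) I = 0.76·e^(−0.0424·6/12) = 0.7441
Current forward F = (S − I)·e^(rT) = (118.44 − 0.7441)·e^(0.0424·7/12) = 117.6959 × 1.025042 = 120.6432
Value (long) = (F − K)·e^(−rT) = (120.6432 − 122.89) × 0.975570 = -2.1919
Short position value = −(long value) = C$2.19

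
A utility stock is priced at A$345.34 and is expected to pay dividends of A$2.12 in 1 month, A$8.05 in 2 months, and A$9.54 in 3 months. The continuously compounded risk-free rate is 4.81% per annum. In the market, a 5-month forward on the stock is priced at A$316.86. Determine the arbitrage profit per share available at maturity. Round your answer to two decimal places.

PV(dividends) I = 2.12·e^(−0.0481·1/12) + 8.05·e^(−0.0481·2/12) + 9.54·e^(−0.0481·3/12) = 19.5232
Fair forward F* = (S − I)·e^(rT) = (345.34 − 19.5232)·e^0.020042 = 325.8168 × 1.020244 = 332.4126
Market A$316.86 < fair 332.4126: forward underpriced → reverse cash-and-carry (short the stock, invest proceeds at r, pay the dividends, go long the forward).
Profit at T = |F_mkt − F*| = |316.86 − 332.4126| = A$15.55 per share

A$15.55 per share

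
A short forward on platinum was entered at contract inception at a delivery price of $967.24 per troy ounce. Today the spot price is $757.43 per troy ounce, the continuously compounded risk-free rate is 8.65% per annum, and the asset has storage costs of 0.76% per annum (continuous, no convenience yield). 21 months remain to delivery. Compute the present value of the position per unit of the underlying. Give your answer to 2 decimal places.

$63.80 per troy ounce

Current fair forward for the remaining 21 months: F = S·e^((r + u)·T), (r + u) = 0.0865 + 0.0076 = 0.0941
F = 757.43 · e^(0.0941 × 21/12) = 757.43 × 1.179010 = 893.0175
Value of long forward = (F − K)·e^(−rT) = (893.0175 − 967.24) · e^(−0.0865·21/12)
= -74.2225 × 0.859525 = -63.80
Short position value = −(long value) = $63.80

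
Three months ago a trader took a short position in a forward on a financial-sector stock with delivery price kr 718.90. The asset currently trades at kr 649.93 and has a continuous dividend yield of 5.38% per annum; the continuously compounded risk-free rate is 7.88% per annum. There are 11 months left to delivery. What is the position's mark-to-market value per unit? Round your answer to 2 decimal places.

kr 50.15

Current fair forward for the remaining 11 months: F = S·e^((r − q)·T), (r − q) = 0.0788 − 0.0538 = 0.0250
F = 649.93 · e^(0.0250 × 11/12) = 649.93 × 1.023181 = 664.9960
Value of long forward = (F − K)·e^(−rT) = (664.9960 − 718.90) · e^(−0.0788·11/12)
= -53.9040 × 0.930314 = -50.15
Short position value = −(long value) = kr 50.15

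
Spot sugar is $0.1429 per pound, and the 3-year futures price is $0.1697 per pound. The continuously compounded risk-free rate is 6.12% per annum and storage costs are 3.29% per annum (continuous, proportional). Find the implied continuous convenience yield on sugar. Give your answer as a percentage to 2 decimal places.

F = S·e^((r+u−y)T) ⇒ (r+u−y) = ln(F/S)/T
ln(0.1697/0.1429) = 0.171887; /T ⇒ 0.057296
y = r + u − ln(F/S)/T = 0.0612 + 0.0329 − 0.057296 = 0.036804
y = 3.68%

3.68%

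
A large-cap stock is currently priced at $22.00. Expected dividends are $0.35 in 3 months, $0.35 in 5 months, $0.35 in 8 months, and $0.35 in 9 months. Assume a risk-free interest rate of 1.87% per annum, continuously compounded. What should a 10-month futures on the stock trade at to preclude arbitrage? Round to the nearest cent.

PV(dividends) I = 0.35·e^(−0.0187·3/12) + 0.35·e^(−0.0187·5/12) + 0.35·e^(−0.0187·8/12) + 0.35·e^(−0.0187·9/12)
I = 0.3484 + 0.3473 + 0.3457 + 0.3451 = 1.3865
F = (S − I)·e^(rT) = (22.00 − 1.3865) · e^(0.0187·10/12)
= 20.6135 · e^0.015583 = 20.6135 × 1.015705 = $20.94

$20.94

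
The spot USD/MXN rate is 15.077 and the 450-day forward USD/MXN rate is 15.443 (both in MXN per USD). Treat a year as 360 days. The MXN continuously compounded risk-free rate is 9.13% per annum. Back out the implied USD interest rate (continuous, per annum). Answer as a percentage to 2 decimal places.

7.21%

F = S·e^((r_MXN − r_USD)T) ⇒ r_USD = r_MXN − ln(F/S)/T
ln(15.443/15.077) = 0.023985; /(450/360) = 0.019188
r_USD = 0.0913 − 0.019188 = 0.072112
r_USD = 7.21%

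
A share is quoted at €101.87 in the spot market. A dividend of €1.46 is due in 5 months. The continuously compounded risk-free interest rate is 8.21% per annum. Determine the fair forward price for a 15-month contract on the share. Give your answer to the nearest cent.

PV(dividends) I = 1.46·e^(−0.0821·5/12)
I = 1.4109
F = (S − I)·e^(rT) = (101.87 − 1.4109) · e^(0.0821·15/12)
= 100.4591 · e^0.102625 = 100.4591 × 1.108076 = €111.32

€111.32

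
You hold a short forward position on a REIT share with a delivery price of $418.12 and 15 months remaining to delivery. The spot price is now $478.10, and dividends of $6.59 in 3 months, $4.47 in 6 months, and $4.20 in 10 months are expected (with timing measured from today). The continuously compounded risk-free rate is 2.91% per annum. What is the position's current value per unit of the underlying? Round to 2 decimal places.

-$59.87

PV(remaining dividends) I = 6.59·e^(−0.0291·3/12) + 4.47·e^(−0.0291·6/12) + 4.20·e^(−0.0291·10/12) = 15.0470
Current forward F = (S − I)·e^(rT) = (478.10 − 15.0470)·e^(0.0291·15/12) = 463.0530 × 1.037045 = 480.2068
Value (long) = (F − K)·e^(−rT) = (480.2068 − 418.12) × 0.964279 = 59.8690
Short position value = −(long value) = -$59.87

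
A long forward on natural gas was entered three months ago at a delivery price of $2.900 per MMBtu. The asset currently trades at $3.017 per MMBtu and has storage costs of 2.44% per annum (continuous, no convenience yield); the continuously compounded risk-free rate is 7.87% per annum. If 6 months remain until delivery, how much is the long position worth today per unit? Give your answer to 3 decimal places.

Current fair forward for the remaining 6 months: F = S·e^((r + u)·T), (r + u) = 0.0787 + 0.0244 = 0.1031
F = 3.017 · e^(0.1031 × 6/12) = 3.017 × 1.052902 = 3.1766
Value of long forward = (F − K)·e^(−rT) = (3.1766 − 2.900) · e^(−0.0787·6/12)
= 0.2766 × 0.961414 = 0.266

$0.266 per MMBtu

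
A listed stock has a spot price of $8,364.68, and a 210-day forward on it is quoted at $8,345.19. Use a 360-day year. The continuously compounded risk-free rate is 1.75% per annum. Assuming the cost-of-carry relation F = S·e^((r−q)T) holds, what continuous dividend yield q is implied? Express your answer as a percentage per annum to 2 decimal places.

From F = S·e^((r−q)T): (r − q) = ln(F/S)/T
ln(8345.19/8364.68) = ln(0.997670) = -0.002333
(r − q) = -0.002333 / (210/360) = -0.003999
q = r − ln(F/S)/T = 0.0175 + 0.003999 = 0.021499
q = 2.15%

2.15%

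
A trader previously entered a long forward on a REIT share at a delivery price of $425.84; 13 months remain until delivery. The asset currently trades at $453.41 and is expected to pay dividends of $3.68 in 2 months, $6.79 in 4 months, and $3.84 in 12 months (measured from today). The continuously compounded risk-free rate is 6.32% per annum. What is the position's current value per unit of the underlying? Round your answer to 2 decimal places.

$41.86

PV(remaining dividends) I = 3.68·e^(−0.0632·2/12) + 6.79·e^(−0.0632·4/12) + 3.84·e^(−0.0632·12/12) = 13.8947
Current forward F = (S − I)·e^(rT) = (453.41 − 13.8947)·e^(0.0632·13/12) = 439.5153 × 1.070865 = 470.6616
Value (long) = (F − K)·e^(−rT) = (470.6616 − 425.84) × 0.933825 = 41.8555
Value = $41.86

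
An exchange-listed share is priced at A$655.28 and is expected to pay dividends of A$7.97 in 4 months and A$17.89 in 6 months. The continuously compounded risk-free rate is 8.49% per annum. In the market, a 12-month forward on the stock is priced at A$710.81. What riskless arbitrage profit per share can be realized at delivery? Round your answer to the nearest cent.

A$24.57 per share

PV(dividends) I = 7.97·e^(−0.0849·4/12) + 17.89·e^(−0.0849·6/12) = 24.8941
Fair forward F* = (S − I)·e^(rT) = (655.28 − 24.8941)·e^0.084900 = 630.3859 × 1.088608 = 686.2431
Market A$710.81 > fair 686.2431: forward overpriced → cash-and-carry (borrow at r, buy the stock and collect the dividends, short the forward).
Profit at T = |F_mkt − F*| = |710.81 − 686.2431| = A$24.57 per share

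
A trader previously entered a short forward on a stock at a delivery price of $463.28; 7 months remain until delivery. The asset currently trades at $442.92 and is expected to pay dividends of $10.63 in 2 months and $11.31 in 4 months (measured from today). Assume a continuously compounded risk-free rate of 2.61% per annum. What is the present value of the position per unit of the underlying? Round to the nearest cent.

PV(remaining dividends) I = 10.63·e^(−0.0261·2/12) + 11.31·e^(−0.0261·4/12) = 21.7959
Current forward F = (S − I)·e^(rT) = (442.92 − 21.7959)·e^(0.0261·7/12) = 421.1241 × 1.015341 = 427.5846
Value (long) = (F − K)·e^(−rT) = (427.5846 − 463.28) × 0.984890 = -35.1560
Short position value = −(long value) = $35.16

$35.16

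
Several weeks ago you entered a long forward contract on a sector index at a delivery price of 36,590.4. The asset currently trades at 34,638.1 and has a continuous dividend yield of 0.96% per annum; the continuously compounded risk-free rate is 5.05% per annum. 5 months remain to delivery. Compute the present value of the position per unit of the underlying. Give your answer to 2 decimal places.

Current fair forward for the remaining 5 months: F = S·e^((r − q)·T), (r − q) = 0.0505 − 0.0096 = 0.0409
F = 34638.1 · e^(0.0409 × 5/12) = 34638.1 × 1.01718770 = 35233.4493
Value of long forward = (F − K)·e^(−rT) = (35233.4493 − 36590.4) · e^(−0.0505·5/12)
= -1356.9507 × 0.97917816 = -1328.70

-1328.70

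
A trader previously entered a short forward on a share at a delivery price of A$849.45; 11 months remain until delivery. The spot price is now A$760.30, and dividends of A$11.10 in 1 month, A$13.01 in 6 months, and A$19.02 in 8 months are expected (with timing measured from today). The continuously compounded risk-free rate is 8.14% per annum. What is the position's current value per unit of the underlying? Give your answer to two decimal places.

PV(remaining dividends) I = 11.10·e^(−0.0814·1/12) + 13.01·e^(−0.0814·6/12) + 19.02·e^(−0.0814·8/12) = 41.5314
Current forward F = (S − I)·e^(rT) = (760.30 − 41.5314)·e^(0.0814·11/12) = 718.7686 × 1.077471 = 774.4523
Value (long) = (F − K)·e^(−rT) = (774.4523 − 849.45) × 0.928099 = -69.6053
Short position value = −(long value) = A$69.61

A$69.61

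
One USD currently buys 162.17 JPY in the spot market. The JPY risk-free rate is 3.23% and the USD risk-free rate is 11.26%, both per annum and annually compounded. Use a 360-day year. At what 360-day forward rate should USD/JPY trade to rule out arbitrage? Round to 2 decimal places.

150.47

By covered interest parity, F = S · (1+r_JPY)^T / (1+r_USD)^T
= 162.17 × 1.032300 / 1.112600 = 162.17 × 0.927827
F = 150.47 JPY per USD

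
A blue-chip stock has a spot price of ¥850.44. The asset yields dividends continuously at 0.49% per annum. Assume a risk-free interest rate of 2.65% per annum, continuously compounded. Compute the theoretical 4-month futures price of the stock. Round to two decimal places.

F = S·e^((r − q)T) = 850.44 · e^((0.0265 − 0.0049) × 4/12)
= 850.44 · e^0.007200 = 850.44 × 1.007226
F = ¥856.59

¥856.59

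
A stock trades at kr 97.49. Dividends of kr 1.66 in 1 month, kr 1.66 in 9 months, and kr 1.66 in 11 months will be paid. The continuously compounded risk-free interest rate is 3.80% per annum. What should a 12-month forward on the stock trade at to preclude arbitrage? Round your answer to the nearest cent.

PV(dividends) I = 1.66·e^(−0.0380·1/12) + 1.66·e^(−0.0380·9/12) + 1.66·e^(−0.0380·11/12)
I = 1.6548 + 1.6134 + 1.6032 = 4.8714
F = (S − I)·e^(rT) = (97.49 − 4.8714) · e^(0.0380·12/12)
= 92.6186 · e^0.038000 = 92.6186 × 1.038731 = kr 96.21

kr 96.21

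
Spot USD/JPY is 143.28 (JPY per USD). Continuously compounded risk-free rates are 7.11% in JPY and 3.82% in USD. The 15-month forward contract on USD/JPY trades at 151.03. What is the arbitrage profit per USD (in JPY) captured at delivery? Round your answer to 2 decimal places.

Fair forward: F* = S·e^(carry·T), with carry = (r_JPY − r_USD) = 0.0711 − 0.0382 = 0.0329
F* = 143.28 · e^(0.0329 × 15/12) = 143.28 · e^0.041125 = 143.28 × 1.041982 = 149.2952
Market 151.03 > fair 149.2952: forward overpriced → cash-and-carry (buy spot, short the forward).
At maturity, profit = |F_mkt − F*| = |151.03 − 149.2952| = 1.73 per USD (in JPY)

1.73 per USD (in JPY)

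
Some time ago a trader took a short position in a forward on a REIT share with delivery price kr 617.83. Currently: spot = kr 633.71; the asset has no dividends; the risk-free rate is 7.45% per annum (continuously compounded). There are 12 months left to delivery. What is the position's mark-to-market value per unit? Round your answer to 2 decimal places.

-kr 60.24

Current fair forward for the remaining 12 months: F = S·e^(r·T), r = 0.0745
F = 633.71 · e^(0.0745 × 12/12) = 633.71 × 1.077345 = 682.7243
Value of long forward = (F − K)·e^(−rT) = (682.7243 − 617.83) · e^(−0.0745·12/12)
= 64.8943 × 0.928207 = 60.24
Short position value = −(long value) = -kr 60.24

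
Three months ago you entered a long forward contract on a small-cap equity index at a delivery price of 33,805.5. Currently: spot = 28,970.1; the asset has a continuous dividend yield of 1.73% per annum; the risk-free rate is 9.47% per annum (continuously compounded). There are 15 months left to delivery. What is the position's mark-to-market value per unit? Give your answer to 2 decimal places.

-1681.20

Current fair forward for the remaining 15 months: F = S·e^((r − q)·T), (r − q) = 0.0947 − 0.0173 = 0.0774
F = 28970.1 · e^(0.0774 × 15/12) = 28970.1 × 1.10158494 = 31913.0259
Value of long forward = (F − K)·e^(−rT) = (31913.0259 − 33805.5) · e^(−0.0947·15/12)
= -1892.4741 × 0.88836285 = -1681.20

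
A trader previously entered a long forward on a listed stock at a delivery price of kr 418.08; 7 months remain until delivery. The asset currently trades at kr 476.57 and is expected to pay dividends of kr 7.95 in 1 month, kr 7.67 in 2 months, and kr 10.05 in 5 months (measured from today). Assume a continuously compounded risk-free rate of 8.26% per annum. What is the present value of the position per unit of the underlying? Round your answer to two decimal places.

PV(remaining dividends) I = 7.95·e^(−0.0826·1/12) + 7.67·e^(−0.0826·2/12) + 10.05·e^(−0.0826·5/12) = 25.1706
Current forward F = (S − I)·e^(rT) = (476.57 − 25.1706)·e^(0.0826·7/12) = 451.3994 × 1.049363 = 473.6818
Value (long) = (F − K)·e^(−rT) = (473.6818 − 418.08) × 0.952959 = 52.9862
Value = kr 52.99

kr 52.99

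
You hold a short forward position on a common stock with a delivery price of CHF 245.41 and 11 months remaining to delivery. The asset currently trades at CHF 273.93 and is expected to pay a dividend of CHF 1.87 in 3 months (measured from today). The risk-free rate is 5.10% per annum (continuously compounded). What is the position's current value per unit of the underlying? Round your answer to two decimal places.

PV(remaining dividends) I = 1.87·e^(−0.0510·3/12) = 1.8463
Current forward F = (S − I)·e^(rT) = (273.93 − 1.8463)·e^(0.0510·11/12) = 272.0837 × 1.047860 = 285.1056
Value (long) = (F − K)·e^(−rT) = (285.1056 − 245.41) × 0.954326 = 37.8825
Short position value = −(long value) = -CHF 37.88

-CHF 37.88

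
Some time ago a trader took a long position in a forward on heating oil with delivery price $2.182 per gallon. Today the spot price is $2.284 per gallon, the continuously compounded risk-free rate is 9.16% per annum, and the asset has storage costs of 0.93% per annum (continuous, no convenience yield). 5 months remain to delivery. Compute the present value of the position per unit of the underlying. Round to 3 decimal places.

$0.193 per gallon

Current fair forward for the remaining 5 months: F = S·e^((r + u)·T), (r + u) = 0.0916 + 0.0093 = 0.1009
F = 2.284 · e^(0.1009 × 5/12) = 2.284 × 1.042938 = 2.3821
Value of long forward = (F − K)·e^(−rT) = (2.3821 − 2.182) · e^(−0.0916·5/12)
= 0.2001 × 0.962553 = 0.193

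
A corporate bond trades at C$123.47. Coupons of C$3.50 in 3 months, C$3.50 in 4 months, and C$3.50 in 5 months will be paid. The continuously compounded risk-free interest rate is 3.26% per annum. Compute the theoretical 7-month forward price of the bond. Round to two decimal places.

C$115.25

PV(coupons) I = 3.50·e^(−0.0326·3/12) + 3.50·e^(−0.0326·4/12) + 3.50·e^(−0.0326·5/12)
I = 3.4716 + 3.4622 + 3.4528 = 10.3866
F = (S − I)·e^(rT) = (123.47 − 10.3866) · e^(0.0326·7/12)
= 113.0834 · e^0.019017 = 113.0834 × 1.019199 = C$115.25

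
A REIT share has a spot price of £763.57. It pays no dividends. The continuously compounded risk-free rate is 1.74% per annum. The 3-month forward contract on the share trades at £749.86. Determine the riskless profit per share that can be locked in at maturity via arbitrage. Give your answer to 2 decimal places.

Fair forward: F* = S·e^(carry·T), with carry = r = 0.0174
F* = 763.57 · e^(0.0174 × 3/12) = 763.57 · e^0.004350 = 763.57 × 1.004359 = £766.8984
Market £749.86 < fair £766.8984: forward underpriced → reverse cash-and-carry (short spot, go long the forward).
At maturity, profit = |F_mkt − F*| = |749.86 − 766.8984| = £17.04 per share

£17.04 per share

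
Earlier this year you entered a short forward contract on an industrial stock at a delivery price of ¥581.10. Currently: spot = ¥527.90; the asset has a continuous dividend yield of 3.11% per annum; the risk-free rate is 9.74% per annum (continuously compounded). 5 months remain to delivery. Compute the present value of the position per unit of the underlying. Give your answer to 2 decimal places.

¥36.89

Current fair forward for the remaining 5 months: F = S·e^((r − q)·T), (r − q) = 0.0974 − 0.0311 = 0.0663
F = 527.90 · e^(0.0663 × 5/12) = 527.90 × 1.028010 = 542.6865
Value of long forward = (F − K)·e^(−rT) = (542.6865 − 581.10) · e^(−0.0974·5/12)
= -38.4135 × 0.960229 = -36.89
Short position value = −(long value) = ¥36.89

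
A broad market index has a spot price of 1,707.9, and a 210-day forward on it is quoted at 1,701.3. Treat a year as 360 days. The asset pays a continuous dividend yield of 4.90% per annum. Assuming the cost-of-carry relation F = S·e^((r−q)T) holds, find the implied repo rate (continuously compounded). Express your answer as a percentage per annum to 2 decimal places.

From F = S·e^((r−q)T): (r − q) = ln(F/S)/T
ln(1701.3/1707.9) = ln(0.996136) = -0.003871
(r − q) = -0.003871 / (210/360) = -0.006636
r = ln(F/S)/T + q = -0.006636 + 0.0490 = 0.042364
r = 4.24%

4.24%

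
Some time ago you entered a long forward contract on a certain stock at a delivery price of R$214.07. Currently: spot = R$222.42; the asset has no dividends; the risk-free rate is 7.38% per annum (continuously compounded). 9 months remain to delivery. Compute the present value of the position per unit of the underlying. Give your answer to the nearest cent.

R$19.88

Current fair forward for the remaining 9 months: F = S·e^(r·T), r = 0.0738
F = 222.42 · e^(0.0738 × 9/12) = 222.42 × 1.056910 = 235.0779
Value of long forward = (F − K)·e^(−rT) = (235.0779 − 214.07) · e^(−0.0738·9/12)
= 21.0079 × 0.946154 = 19.88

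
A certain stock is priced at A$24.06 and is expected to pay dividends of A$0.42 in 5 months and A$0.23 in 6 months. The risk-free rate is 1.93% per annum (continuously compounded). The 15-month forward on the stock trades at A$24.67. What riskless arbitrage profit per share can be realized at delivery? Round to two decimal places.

PV(dividends) I = 0.42·e^(−0.0193·5/12) + 0.23·e^(−0.0193·6/12) = 0.6444
Fair forward F* = (S − I)·e^(rT) = (24.06 − 0.6444)·e^0.024125 = 23.4156 × 1.024418 = 23.9874
Market A$24.67 > fair 23.9874: forward overpriced → cash-and-carry (borrow at r, buy the stock and collect the dividends, short the forward).
Profit at T = |F_mkt − F*| = |24.67 − 23.9874| = A$0.68 per share

A$0.68 per share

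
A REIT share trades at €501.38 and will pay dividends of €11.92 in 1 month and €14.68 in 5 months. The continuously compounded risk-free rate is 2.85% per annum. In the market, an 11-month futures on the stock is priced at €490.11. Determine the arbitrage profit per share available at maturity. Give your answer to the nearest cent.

€2.56 per share

PV(dividends) I = 11.92·e^(−0.0285·1/12) + 14.68·e^(−0.0285·5/12) = 26.3984
Fair futures F* = (S − I)·e^(rT) = (501.38 − 26.3984)·e^0.026125 = 474.9816 × 1.026469 = 487.5539
Market €490.11 > fair 487.5539: forward overpriced → cash-and-carry (borrow at r, buy the stock and collect the dividends, short the forward).
Profit at T = |F_mkt − F*| = |490.11 − 487.5539| = €2.56 per share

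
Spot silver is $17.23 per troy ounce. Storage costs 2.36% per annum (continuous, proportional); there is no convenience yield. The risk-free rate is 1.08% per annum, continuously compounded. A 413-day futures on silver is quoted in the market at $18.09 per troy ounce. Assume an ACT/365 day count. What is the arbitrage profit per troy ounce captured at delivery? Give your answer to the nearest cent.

$0.18 per troy ounce

Fair futures: F* = S·e^(carry·T), with carry = (r + u) = 0.0108 + 0.0236 = 0.0344
F* = 17.23 · e^(0.0344 × 413/365) = 17.23 · e^0.038924 = 17.23 × 1.039691 = $17.9139
Market $18.09 > fair $17.9139: forward overpriced → cash-and-carry (buy spot, short the forward).
At maturity, profit = |F_mkt − F*| = |18.09 − 17.9139| = $0.18 per troy ounce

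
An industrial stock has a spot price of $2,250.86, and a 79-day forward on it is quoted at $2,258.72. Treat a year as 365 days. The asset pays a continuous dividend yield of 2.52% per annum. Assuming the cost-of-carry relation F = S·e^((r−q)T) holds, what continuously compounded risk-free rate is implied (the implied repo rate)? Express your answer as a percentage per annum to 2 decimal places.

From F = S·e^((r−q)T): (r − q) = ln(F/S)/T
ln(2258.72/2250.86) = ln(1.003492) = 0.003486
(r − q) = 0.003486 / (79/365) = 0.016106
r = ln(F/S)/T + q = 0.016106 + 0.0252 = 0.041306
r = 4.13%

4.13%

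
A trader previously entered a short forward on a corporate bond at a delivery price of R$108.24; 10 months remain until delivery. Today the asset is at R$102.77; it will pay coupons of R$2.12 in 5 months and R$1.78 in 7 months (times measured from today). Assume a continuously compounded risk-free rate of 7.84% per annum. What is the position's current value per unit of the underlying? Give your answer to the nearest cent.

R$2.38

PV(remaining coupons) I = 2.12·e^(−0.0784·5/12) + 1.78·e^(−0.0784·7/12) = 3.7523
Current forward F = (S − I)·e^(rT) = (102.77 − 3.7523)·e^(0.0784·10/12) = 99.0177 × 1.067515 = 105.7029
Value (long) = (F − K)·e^(−rT) = (105.7029 − 108.24) × 0.936755 = -2.3766
Short position value = −(long value) = R$2.38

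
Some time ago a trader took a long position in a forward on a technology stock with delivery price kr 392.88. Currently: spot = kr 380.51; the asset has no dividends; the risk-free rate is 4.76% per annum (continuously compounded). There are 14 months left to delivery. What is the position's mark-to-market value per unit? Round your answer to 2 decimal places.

Current fair forward for the remaining 14 months: F = S·e^(r·T), r = 0.0476
F = 380.51 · e^(0.0476 × 14/12) = 380.51 × 1.057104 = 402.2386
Value of long forward = (F − K)·e^(−rT) = (402.2386 − 392.88) · e^(−0.0476·14/12)
= 9.3586 × 0.945980 = 8.85

kr 8.85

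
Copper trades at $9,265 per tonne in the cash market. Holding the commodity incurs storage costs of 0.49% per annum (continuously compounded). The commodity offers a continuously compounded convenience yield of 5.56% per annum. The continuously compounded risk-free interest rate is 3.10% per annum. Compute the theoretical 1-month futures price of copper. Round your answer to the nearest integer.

Net carry = r + u − y = 0.0310 + 0.0049 − 0.0556 = -0.0197
F = S·e^((r+u−y)T) = 9265 · e^(-0.0197 × 1/12) = 9265 · e^-0.001642
= 9265 × 0.998359 = $9,250 per tonne

$9,250 per tonne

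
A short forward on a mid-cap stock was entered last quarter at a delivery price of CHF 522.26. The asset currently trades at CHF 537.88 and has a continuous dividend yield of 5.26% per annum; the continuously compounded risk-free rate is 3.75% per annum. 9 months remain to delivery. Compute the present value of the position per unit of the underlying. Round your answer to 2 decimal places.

Current fair forward for the remaining 9 months: F = S·e^((r − q)·T), (r − q) = 0.0375 − 0.0526 = -0.0151
F = 537.88 · e^(-0.0151 × 9/12) = 537.88 × 0.988739 = 531.8229
Value of long forward = (F − K)·e^(−rT) = (531.8229 − 522.26) · e^(−0.0375·9/12)
= 9.5629 × 0.972267 = 9.30
Short position value = −(long value) = -CHF 9.30

-CHF 9.30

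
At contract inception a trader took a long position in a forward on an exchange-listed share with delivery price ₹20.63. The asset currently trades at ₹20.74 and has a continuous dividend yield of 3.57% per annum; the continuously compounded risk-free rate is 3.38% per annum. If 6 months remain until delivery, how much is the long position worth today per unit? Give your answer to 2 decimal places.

Current fair forward for the remaining 6 months: F = S·e^((r − q)·T), (r − q) = 0.0338 − 0.0357 = -0.0019
F = 20.74 · e^(-0.0019 × 6/12) = 20.74 × 0.999050 = 20.7203
Value of long forward = (F − K)·e^(−rT) = (20.7203 − 20.63) · e^(−0.0338·6/12)
= 0.0903 × 0.983242 = 0.09

₹0.09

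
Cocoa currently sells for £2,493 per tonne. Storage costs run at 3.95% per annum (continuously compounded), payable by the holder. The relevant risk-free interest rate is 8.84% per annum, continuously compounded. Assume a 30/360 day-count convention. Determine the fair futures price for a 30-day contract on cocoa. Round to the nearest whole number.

Net carry = r + u − y = 0.0884 + 0.0395 − 0.0000 = 0.1279
F = S·e^((r+u−y)T) = 2493 · e^(0.1279 × 30/360) = 2493 · e^0.010658
= 2493 × 1.010715 = £2,520 per tonne

£2,520 per tonne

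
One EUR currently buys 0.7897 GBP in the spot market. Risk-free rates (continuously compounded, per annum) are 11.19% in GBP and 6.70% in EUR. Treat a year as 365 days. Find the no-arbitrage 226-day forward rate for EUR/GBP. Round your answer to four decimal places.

0.8120

F = S·e^((r_GBP − r_EUR)T) = 0.7897 · e^((0.1119 − 0.0670) × 226/365)
= 0.7897 · e^0.027801 = 0.7897 × 1.028191
F = 0.8120 GBP per EUR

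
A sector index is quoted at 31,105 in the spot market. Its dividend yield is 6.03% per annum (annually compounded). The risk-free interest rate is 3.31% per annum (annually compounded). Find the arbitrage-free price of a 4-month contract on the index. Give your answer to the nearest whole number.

F = S · (1+r)^T / (1+q)^T
= 31105 × 1.010914 / 1.019709 = 31105 × 0.991375
F = 30,837

30,837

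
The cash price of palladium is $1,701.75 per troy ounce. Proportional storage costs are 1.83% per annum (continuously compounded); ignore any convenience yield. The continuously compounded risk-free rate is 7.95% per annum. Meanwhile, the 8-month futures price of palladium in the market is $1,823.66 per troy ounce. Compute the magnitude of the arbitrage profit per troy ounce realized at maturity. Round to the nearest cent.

$7.26 per troy ounce

Fair futures: F* = S·e^(carry·T), with carry = (r + u) = 0.0795 + 0.0183 = 0.0978
F* = 1701.75 · e^(0.0978 × 8/12) = 1701.75 · e^0.06520000 = 1701.75 × 1.06737248 = $1816.4011
Market $1823.66 > fair $1816.4011: forward overpriced → cash-and-carry (buy spot, short the forward).
At maturity, profit = |F_mkt − F*| = |1823.66 − 1816.4011| = $7.26 per troy ounce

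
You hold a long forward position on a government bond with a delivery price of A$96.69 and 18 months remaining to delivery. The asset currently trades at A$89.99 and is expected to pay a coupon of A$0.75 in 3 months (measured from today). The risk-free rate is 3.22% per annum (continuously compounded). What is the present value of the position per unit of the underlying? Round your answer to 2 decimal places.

PV(remaining coupons) I = 0.75·e^(−0.0322·3/12) = 0.7440
Current forward F = (S − I)·e^(rT) = (89.99 − 0.7440)·e^(0.0322·18/12) = 89.2460 × 1.049485 = 93.6623
Value (long) = (F − K)·e^(−rT) = (93.6623 − 96.69) × 0.952848 = -2.8849
Value = -A$2.88

-A$2.88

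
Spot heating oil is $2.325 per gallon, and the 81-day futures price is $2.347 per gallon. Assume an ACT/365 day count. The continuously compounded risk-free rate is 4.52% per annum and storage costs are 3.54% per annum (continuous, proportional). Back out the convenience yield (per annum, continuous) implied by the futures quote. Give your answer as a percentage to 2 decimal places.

F = S·e^((r+u−y)T) ⇒ (r+u−y) = ln(F/S)/T
ln(2.347/2.325) = 0.009418; /T ⇒ 0.042439
y = r + u − ln(F/S)/T = 0.0452 + 0.0354 − 0.042439 = 0.038161
y = 3.82%

3.82%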